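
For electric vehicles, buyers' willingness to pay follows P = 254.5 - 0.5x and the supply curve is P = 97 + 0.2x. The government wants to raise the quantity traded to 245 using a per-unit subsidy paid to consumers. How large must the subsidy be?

Required subsidy s = 14 per unit

At x = 245, from the demand curve buyers pay Pb = 254.5 − 0.5·245 = 132; from the supply curve sellers need Ps = 97 + 0.2·245 = 146.
The subsidy must fill the gap: s = Ps − Pb = 146 − 132 = 14.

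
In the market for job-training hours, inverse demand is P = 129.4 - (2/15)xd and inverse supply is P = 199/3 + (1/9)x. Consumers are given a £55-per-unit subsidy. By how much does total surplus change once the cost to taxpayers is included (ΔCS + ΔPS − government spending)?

Net change in total surplus = -£6187.5

Pre-subsidy: 129.4 - (2/15)x = 199/3 + (1/9)x gives x* = 258 and P* = 95.
With the rebate, buyers effectively pay Pb = Ps − 55, where Ps is the price sellers receive.
On the curves, Pb = 129.4 - (2/15)x and Ps = 199/3 + (1/9)x; the wedge Ps − Pb = 55 gives 199/3 + (1/9)x − (129.4 - (2/15)x) = 55, so x' = 483.
Then Pb = 129.4 − (2/15)·483 = 65 and Ps = 199/3 + (1/9)·483 = 120.
ΔCS = ½(258 + 483)(95 − 65) = 11115; ΔPS = ½(258 + 483)(120 − 95) = 9262.5.
Government spending = 55 × 483 = 26565.
Net change = 11115 + 9262.5 − 26565 = -6187.5. The loss equals the DWL triangle ½·55·225.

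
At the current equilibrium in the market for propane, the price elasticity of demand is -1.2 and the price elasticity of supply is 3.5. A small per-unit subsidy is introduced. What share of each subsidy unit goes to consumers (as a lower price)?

Consumer share = 35/47

For a small subsidy around the equilibrium, the benefit split depends on the relative slopes, which at a point are proportional to the elasticities.
Buyer share = εs/(εs + |εd|) = 3.5/(3.5 + 1.2) = 35/47; seller share = |εd|/(εs + |εd|) = 12/47.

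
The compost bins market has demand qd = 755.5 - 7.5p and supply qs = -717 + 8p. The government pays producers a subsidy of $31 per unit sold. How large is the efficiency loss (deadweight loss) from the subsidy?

Pre-subsidy: 755.5 - 7.5p = -717 + 8p gives p* = 95, q* = 43.
With the subsidy, sellers receive ps = pb + 31 for each unit, where pb is the price buyers pay.
Supply in terms of pb becomes qs = -717 + 8(pb + 31) = -469 + 8pb. Setting this equal to demand: 755.5 - 7.5pb = -469 + 8pb, so pb = 79.
Sellers receive ps = 79 + 31 = 110; q' = 755.5 − 7.5·79 = 163.
The subsidy expands output by 163 − 43 = 120 past the efficient level; on those units the gap between marginal cost and willingness to pay runs from 0 up to 31.
DWL = ½ × 31 × 120 = 1860.

Deadweight loss = $1860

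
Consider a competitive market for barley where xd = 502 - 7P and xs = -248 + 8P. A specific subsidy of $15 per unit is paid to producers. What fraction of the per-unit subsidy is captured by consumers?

Consumer share = 8/15

Pre-subsidy: 502 - 7P = -248 + 8P gives P* = 50, x* = 152.
With the subsidy, sellers receive Ps = Pb + 15 for each unit, where Pb is the price buyers pay.
Supply in terms of Pb becomes xs = -248 + 8(Pb + 15) = -128 + 8Pb. Setting this equal to demand: 502 - 7Pb = -128 + 8Pb, so Pb = 42.
Sellers receive Ps = 42 + 15 = 57; x' = 502 − 7·42 = 208.
Buyers' price falls by P* − Pb = 50 − 42 = 8; sellers' price rises by Ps − P* = 57 − 50 = 7.
So consumers capture 8/15 = 8/15 of each unit of subsidy.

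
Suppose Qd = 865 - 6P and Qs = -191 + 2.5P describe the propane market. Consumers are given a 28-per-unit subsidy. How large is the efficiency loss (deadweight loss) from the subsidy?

Pre-subsidy: 865 - 6P = -191 + 2.5P gives P* = 2112/17, Q* = 2033/17.
With the rebate, buyers effectively pay Pb = Ps − 28, where Ps is the price sellers receive.
Demand in terms of Ps becomes Qd = 865 − 6(Ps − 28) = 1033 - 6Ps. Setting this equal to supply: 1033 - 6Ps = -191 + 2.5Ps, so Ps = 144.
Buyers pay Pb = 144 − 28 = 116; Q' = -191 + 2.5·144 = 169.
The subsidy expands output by 169 − 2033/17 = 840/17 past the efficient level; on those units the gap between marginal cost and willingness to pay runs from 0 up to 28.
DWL = ½ × 28 × 840/17 = 11760/17.

Deadweight loss = 11760/17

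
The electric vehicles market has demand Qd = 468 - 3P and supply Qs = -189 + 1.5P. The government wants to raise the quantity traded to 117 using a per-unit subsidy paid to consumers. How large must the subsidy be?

At Q = 117, invert demand for the buyer price: Pb = (468 − 117)/3 = 117; invert supply for the seller price: Ps = (117 − (-189))/1.5 = 204.
The subsidy must fill the gap: s = Ps − Pb = 204 − 117 = 87.

Required subsidy s = 87 per unit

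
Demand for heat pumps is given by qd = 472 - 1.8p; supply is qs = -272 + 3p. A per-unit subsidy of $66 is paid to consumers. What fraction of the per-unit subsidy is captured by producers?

Producer share = 0.375

Pre-subsidy: 472 - 1.8p = -272 + 3p gives p* = 155, q* = 193.
With the rebate, buyers effectively pay pb = ps − 66, where ps is the price sellers receive.
Demand in terms of ps becomes qd = 472 − 1.8(ps − 66) = 590.8 - 1.8ps. Setting this equal to supply: 590.8 - 1.8ps = -272 + 3ps, so ps = 179.75.
Buyers pay pb = 179.75 − 66 = 113.75; q' = -272 + 3·179.75 = 267.25.
Buyers' price falls by p* − pb = 155 − 113.75 = 41.25; sellers' price rises by ps − p* = 179.75 − 155 = 24.75.
So producers capture 24.75/66 = 0.375 of each unit of subsidy.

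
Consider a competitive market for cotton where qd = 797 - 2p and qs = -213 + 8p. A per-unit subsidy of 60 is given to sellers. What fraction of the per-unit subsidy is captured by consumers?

Consumer share = 0.8

Pre-subsidy: 797 - 2p = -213 + 8p gives p* = 101, q* = 595.
With the subsidy, sellers receive ps = pb + 60 for each unit, where pb is the price buyers pay.
Supply in terms of pb becomes qs = -213 + 8(pb + 60) = 267 + 8pb. Setting this equal to demand: 797 - 2pb = 267 + 8pb, so pb = 53.
Sellers receive ps = 53 + 60 = 113; q' = 797 − 2·53 = 691.
Buyers' price falls by p* − pb = 101 − 53 = 48; sellers' price rises by ps − p* = 113 − 101 = 12.
So consumers capture 48/60 = 0.8 of each unit of subsidy.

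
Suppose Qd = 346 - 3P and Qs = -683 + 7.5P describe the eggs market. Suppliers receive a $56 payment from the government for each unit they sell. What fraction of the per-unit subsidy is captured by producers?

Producer share = 2/7

Pre-subsidy: 346 - 3P = -683 + 7.5P gives P* = 98, Q* = 52.
With the subsidy, sellers receive Ps = Pb + 56 for each unit, where Pb is the price buyers pay.
Supply in terms of Pb becomes Qs = -683 + 7.5(Pb + 56) = -263 + 7.5Pb. Setting this equal to demand: 346 - 3Pb = -263 + 7.5Pb, so Pb = 58.
Sellers receive Ps = 58 + 56 = 114; Q' = 346 − 3·58 = 172.
Buyers' price falls by P* − Pb = 98 − 58 = 40; sellers' price rises by Ps − P* = 114 − 98 = 16.
So producers capture 16/56 = 2/7 of each unit of subsidy.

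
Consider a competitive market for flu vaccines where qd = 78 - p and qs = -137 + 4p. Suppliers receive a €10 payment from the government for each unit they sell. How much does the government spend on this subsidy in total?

Pre-subsidy: 78 - p = -137 + 4p gives p* = 43, q* = 35.
With the subsidy, sellers receive ps = pb + 10 for each unit, where pb is the price buyers pay.
Supply in terms of pb becomes qs = -137 + 4(pb + 10) = -97 + 4pb. Setting this equal to demand: 78 - pb = -97 + 4pb, so pb = 35.
Sellers receive ps = 35 + 10 = 45; q' = 78 − 1·35 = 43.
Government outlay = subsidy × quantity = 10 × 43 = 430.

Government cost = €430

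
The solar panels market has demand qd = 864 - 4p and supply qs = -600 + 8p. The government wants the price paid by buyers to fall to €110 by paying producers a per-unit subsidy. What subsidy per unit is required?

At a buyer price of 110, quantity demanded is 864 − 4·110 = 424.
Sellers supply 424 only when they receive ps with -600 + 8·ps = 424, i.e. ps = 128.
s = ps − pb = 128 − 110 = 18.

Required subsidy s = €18 per unit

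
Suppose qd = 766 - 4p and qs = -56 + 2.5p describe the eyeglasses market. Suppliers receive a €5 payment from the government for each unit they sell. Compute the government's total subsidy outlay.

Government cost = 17410/13

Pre-subsidy: 766 - 4p = -56 + 2.5p gives p* = 1644/13, q* = 3382/13.
With the subsidy, sellers receive ps = pb + 5 for each unit, where pb is the price buyers pay.
Supply in terms of pb becomes qs = -56 + 2.5(pb + 5) = -43.5 + 2.5pb. Setting this equal to demand: 766 - 4pb = -43.5 + 2.5pb, so pb = 1619/13.
Sellers receive ps = 1619/13 + 5 = 1684/13; q' = 766 − 4·(1619/13) = 3482/13.
Government outlay = subsidy × quantity = 5 × 3482/13 = 17410/13.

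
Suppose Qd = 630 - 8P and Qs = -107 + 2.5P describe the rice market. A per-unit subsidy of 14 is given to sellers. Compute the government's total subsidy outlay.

Government cost = 1332

Pre-subsidy: 630 - 8P = -107 + 2.5P gives P* = 1474/21, Q* = 1438/21.
With the subsidy, sellers receive Ps = Pb + 14 for each unit, where Pb is the price buyers pay.
Supply in terms of Pb becomes Qs = -107 + 2.5(Pb + 14) = -72 + 2.5Pb. Setting this equal to demand: 630 - 8Pb = -72 + 2.5Pb, so Pb = 468/7.
Sellers receive Ps = 468/7 + 14 = 566/7; Q' = 630 − 8·(468/7) = 666/7.
Government outlay = subsidy × quantity = 14 × 666/7 = 1332.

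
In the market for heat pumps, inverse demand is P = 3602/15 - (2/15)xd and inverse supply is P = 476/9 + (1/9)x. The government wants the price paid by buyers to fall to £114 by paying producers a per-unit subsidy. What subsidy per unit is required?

Required subsidy s = £44 per unit

At a buyer price of 114, quantity demanded is 1801 − 7.5·114 = 946.
Sellers supply 946 only when they receive Ps = 476/9 + (1/9)·946 = 158.
s = Ps − Pb = 158 − 114 = 44.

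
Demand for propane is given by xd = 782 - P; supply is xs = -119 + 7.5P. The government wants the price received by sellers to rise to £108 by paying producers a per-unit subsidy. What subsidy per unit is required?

Required subsidy s = £17 per unit

At a seller price of 108, quantity supplied is -119 + 7.5·108 = 691.
Buyers absorb 691 only when they pay Pb with 782 − 1·Pb = 691, i.e. Pb = 91.
s = Ps − Pb = 108 − 91 = 17.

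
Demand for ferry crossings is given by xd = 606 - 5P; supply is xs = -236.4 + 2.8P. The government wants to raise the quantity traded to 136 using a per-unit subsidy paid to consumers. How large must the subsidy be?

At x = 136, invert demand for the buyer price: Pb = (606 − 136)/5 = 94; invert supply for the seller price: Ps = (136 − (-236.4))/2.8 = 133.
The subsidy must fill the gap: s = Ps − Pb = 133 − 94 = 39.

Required subsidy s = 39 per unit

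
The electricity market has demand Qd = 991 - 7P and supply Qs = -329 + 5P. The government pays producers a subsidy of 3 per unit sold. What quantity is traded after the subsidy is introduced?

Q' = 229.75

Pre-subsidy: 991 - 7P = -329 + 5P gives P* = 110, Q* = 221.
With the subsidy, sellers receive Ps = Pb + 3 for each unit, where Pb is the price buyers pay.
Supply in terms of Pb becomes Qs = -329 + 5(Pb + 3) = -314 + 5Pb. Setting this equal to demand: 991 - 7Pb = -314 + 5Pb, so Pb = 108.75.
Sellers receive Ps = 108.75 + 3 = 111.75; Q' = 991 − 7·108.75 = 229.75.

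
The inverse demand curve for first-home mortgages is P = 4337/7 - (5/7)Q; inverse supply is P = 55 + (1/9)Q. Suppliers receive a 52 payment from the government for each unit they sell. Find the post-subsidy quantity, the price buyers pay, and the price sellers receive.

Pre-subsidy: 4337/7 - (5/7)Q = 55 + (1/9)Q gives Q* = 684 and P* = 131.
With the subsidy, sellers receive Ps = Pb + 52 for each unit, where Pb is the price buyers pay.
On the curves, Pb = 4337/7 - (5/7)Q and Ps = 55 + (1/9)Q; the wedge Ps − Pb = 52 gives 55 + (1/9)Q − (4337/7 - (5/7)Q) = 52, so Q' = 747.
Then Pb = 4337/7 − (5/7)·747 = 86 and Ps = 55 + (1/9)·747 = 138.

Q' = 747; buyers pay 86; sellers receive 138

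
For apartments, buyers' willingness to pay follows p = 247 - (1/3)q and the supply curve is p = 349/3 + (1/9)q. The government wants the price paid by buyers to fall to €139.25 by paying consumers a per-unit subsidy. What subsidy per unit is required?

Required subsidy s = €13 per unit

At a buyer price of 139.25, quantity demanded is 741 − 3·139.25 = 323.25.
Sellers supply 323.25 only when they receive ps = 349/3 + (1/9)·323.25 = 152.25.
s = ps − pb = 152.25 − 139.25 = 13.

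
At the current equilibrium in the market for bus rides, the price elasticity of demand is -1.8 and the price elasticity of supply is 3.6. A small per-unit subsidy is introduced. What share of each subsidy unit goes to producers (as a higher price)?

Producer share = 1/3

For a small subsidy around the equilibrium, the benefit split depends on the relative slopes, which at a point are proportional to the elasticities.
Buyer share = εs/(εs + |εd|) = 3.6/(3.6 + 1.8) = 2/3; seller share = |εd|/(εs + |εd|) = 1/3.
So producers capture 1/3 of the subsidy.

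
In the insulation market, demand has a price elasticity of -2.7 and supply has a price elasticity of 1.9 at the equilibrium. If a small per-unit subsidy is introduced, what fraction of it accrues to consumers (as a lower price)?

For a small subsidy around the equilibrium, the benefit split depends on the relative slopes, which at a point are proportional to the elasticities.
Buyer share = εs/(εs + |εd|) = 1.9/(1.9 + 2.7) = 19/46; seller share = |εd|/(εs + |εd|) = 27/46.

Consumer share = 19/46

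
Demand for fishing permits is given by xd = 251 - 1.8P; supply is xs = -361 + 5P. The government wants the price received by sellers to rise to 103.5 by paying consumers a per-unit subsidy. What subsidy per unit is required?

At a seller price of 103.5, quantity supplied is -361 + 5·103.5 = 156.5.
Buyers absorb 156.5 only when they pay Pb with 251 − 1.8·Pb = 156.5, i.e. Pb = 52.5.
s = Ps − Pb = 103.5 − 52.5 = 51.

Required subsidy s = 51 per unit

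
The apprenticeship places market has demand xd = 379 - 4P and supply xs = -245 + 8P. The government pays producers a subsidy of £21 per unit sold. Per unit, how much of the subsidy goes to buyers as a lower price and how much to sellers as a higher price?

Buyers gain £14 per unit; sellers gain £7 per unit

Pre-subsidy: 379 - 4P = -245 + 8P gives P* = 52, x* = 171.
With the subsidy, sellers receive Ps = Pb + 21 for each unit, where Pb is the price buyers pay.
Supply in terms of Pb becomes xs = -245 + 8(Pb + 21) = -77 + 8Pb. Setting this equal to demand: 379 - 4Pb = -77 + 8Pb, so Pb = 38.
Sellers receive Ps = 38 + 21 = 59; x' = 379 − 4·38 = 227.
Buyers' price falls by P* − Pb = 52 − 38 = 14; sellers' price rises by Ps − P* = 59 − 52 = 7.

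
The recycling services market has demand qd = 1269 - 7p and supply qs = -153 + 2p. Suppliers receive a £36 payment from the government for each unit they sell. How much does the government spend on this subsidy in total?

Pre-subsidy: 1269 - 7p = -153 + 2p gives p* = 158, q* = 163.
With the subsidy, sellers receive ps = pb + 36 for each unit, where pb is the price buyers pay.
Supply in terms of pb becomes qs = -153 + 2(pb + 36) = -81 + 2pb. Setting this equal to demand: 1269 - 7pb = -81 + 2pb, so pb = 150.
Sellers receive ps = 150 + 36 = 186; q' = 1269 − 7·150 = 219.
Government outlay = subsidy × quantity = 36 × 219 = 7884.

Government cost = £7884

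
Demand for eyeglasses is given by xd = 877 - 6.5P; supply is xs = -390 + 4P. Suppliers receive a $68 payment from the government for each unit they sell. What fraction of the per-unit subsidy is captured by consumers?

Consumer share = 8/21

Pre-subsidy: 877 - 6.5P = -390 + 4P gives P* = 362/3, x* = 278/3.
With the subsidy, sellers receive Ps = Pb + 68 for each unit, where Pb is the price buyers pay.
Supply in terms of Pb becomes xs = -390 + 4(Pb + 68) = -118 + 4Pb. Setting this equal to demand: 877 - 6.5Pb = -118 + 4Pb, so Pb = 1990/21.
Sellers receive Ps = 1990/21 + 68 = 3418/21; x' = 877 − 6.5·(1990/21) = 5482/21.
Buyers' price falls by P* − Pb = 362/3 − 1990/21 = 544/21; sellers' price rises by Ps − P* = 3418/21 − 362/3 = 884/21.
So consumers capture (544/21)/68 = 8/21 of each unit of subsidy.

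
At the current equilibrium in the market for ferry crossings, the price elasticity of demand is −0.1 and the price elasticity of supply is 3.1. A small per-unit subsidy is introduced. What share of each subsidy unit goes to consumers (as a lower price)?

For a small subsidy around the equilibrium, the benefit split depends on the relative slopes, which at a point are proportional to the elasticities.
Buyer share = εs/(εs + |εd|) = 3.1/(3.1 + 0.1) = 0.96875; seller share = |εd|/(εs + |εd|) = 0.03125.

Consumer share = 0.96875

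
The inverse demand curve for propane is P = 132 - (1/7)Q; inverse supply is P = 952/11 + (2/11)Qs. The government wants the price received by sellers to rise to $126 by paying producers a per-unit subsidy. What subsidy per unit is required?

Required subsidy s = $25 per unit

At a seller price of 126, quantity supplied is -476 + 5.5·126 = 217.
Buyers absorb 217 only when they pay Pb = 132 − (1/7)·217 = 101.
s = Ps − Pb = 126 − 101 = 25.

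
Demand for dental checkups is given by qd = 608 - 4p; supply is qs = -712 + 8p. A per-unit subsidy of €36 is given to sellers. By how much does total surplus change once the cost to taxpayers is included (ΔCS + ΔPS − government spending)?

Pre-subsidy: 608 - 4p = -712 + 8p gives p* = 110, q* = 168.
With the subsidy, sellers receive ps = pb + 36 for each unit, where pb is the price buyers pay.
Supply in terms of pb becomes qs = -712 + 8(pb + 36) = -424 + 8pb. Setting this equal to demand: 608 - 4pb = -424 + 8pb, so pb = 86.
Sellers receive ps = 86 + 36 = 122; q' = 608 − 4·86 = 264.
ΔCS = ½(168 + 264)(110 − 86) = 5184; ΔPS = ½(168 + 264)(122 − 110) = 2592.
Government spending = 36 × 264 = 9504.
Net change = 5184 + 2592 − 9504 = -1728. The loss equals the DWL triangle ½·36·96.

Net change in total surplus = -€1728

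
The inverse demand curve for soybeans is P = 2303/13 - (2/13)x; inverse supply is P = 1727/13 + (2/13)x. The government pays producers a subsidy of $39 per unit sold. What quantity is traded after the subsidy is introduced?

Pre-subsidy: 2303/13 - (2/13)x = 1727/13 + (2/13)x gives x* = 144 and P* = 155.
With the subsidy, sellers receive Ps = Pb + 39 for each unit, where Pb is the price buyers pay.
On the curves, Pb = 2303/13 - (2/13)x and Ps = 1727/13 + (2/13)x; the wedge Ps − Pb = 39 gives 1727/13 + (2/13)x − (2303/13 - (2/13)x) = 39, so x' = 270.75.
Then Pb = 2303/13 − (2/13)·270.75 = 135.5 and Ps = 1727/13 + (2/13)·270.75 = 174.5.

x' = 270.75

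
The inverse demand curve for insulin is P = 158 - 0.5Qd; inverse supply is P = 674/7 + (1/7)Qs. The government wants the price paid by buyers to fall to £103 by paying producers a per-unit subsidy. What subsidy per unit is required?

Required subsidy s = £9 per unit

At a buyer price of 103, quantity demanded is 316 − 2·103 = 110.
Sellers supply 110 only when they receive Ps = 674/7 + (1/7)·110 = 112.
s = Ps − Pb = 112 − 103 = 9.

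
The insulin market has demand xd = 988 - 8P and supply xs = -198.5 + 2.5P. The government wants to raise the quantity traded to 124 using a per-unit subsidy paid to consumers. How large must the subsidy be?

At x = 124, invert demand for the buyer price: Pb = (988 − 124)/8 = 108; invert supply for the seller price: Ps = (124 − (-198.5))/2.5 = 129.
The subsidy must fill the gap: s = Ps − Pb = 129 − 108 = 21.

Required subsidy s = 21 per unit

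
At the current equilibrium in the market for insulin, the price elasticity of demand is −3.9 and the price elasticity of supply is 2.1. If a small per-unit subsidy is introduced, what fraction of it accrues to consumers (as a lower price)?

For a small subsidy around the equilibrium, the benefit split depends on the relative slopes, which at a point are proportional to the elasticities.
Buyer share = εs/(εs + |εd|) = 2.1/(2.1 + 3.9) = 0.35; seller share = |εd|/(εs + |εd|) = 0.65.

Consumer share = 0.35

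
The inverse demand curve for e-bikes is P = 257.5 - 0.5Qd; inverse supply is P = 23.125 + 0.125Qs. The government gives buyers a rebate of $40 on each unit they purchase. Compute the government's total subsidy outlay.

Government cost = $17560

Pre-subsidy: 257.5 - 0.5Q = 23.125 + 0.125Q gives Q* = 375 and P* = 70.
With the rebate, buyers effectively pay Pb = Ps − 40, where Ps is the price sellers receive.
On the curves, Pb = 257.5 - 0.5Q and Ps = 23.125 + 0.125Q; the wedge Ps − Pb = 40 gives 23.125 + 0.125Q − (257.5 - 0.5Q) = 40, so Q' = 439.
Then Pb = 257.5 − 0.5·439 = 38 and Ps = 23.125 + 0.125·439 = 78.
Government outlay = subsidy × quantity = 40 × 439 = 17560.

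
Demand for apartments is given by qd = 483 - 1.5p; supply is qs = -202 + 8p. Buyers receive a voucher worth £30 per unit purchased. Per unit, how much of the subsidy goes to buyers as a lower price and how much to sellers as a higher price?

Buyers gain 480/19 per unit; sellers gain 90/19 per unit

Pre-subsidy: 483 - 1.5p = -202 + 8p gives p* = 1370/19, q* = 7122/19.
With the rebate, buyers effectively pay pb = ps − 30, where ps is the price sellers receive.
Demand in terms of ps becomes qd = 483 − 1.5(ps − 30) = 528 - 1.5ps. Setting this equal to supply: 528 - 1.5ps = -202 + 8ps, so ps = 1460/19.
Buyers pay pb = 1460/19 − 30 = 890/19; q' = -202 + 8·(1460/19) = 7842/19.
Buyers' price falls by p* − pb = 1370/19 − 890/19 = 480/19; sellers' price rises by ps − p* = 1460/19 − 1370/19 = 90/19.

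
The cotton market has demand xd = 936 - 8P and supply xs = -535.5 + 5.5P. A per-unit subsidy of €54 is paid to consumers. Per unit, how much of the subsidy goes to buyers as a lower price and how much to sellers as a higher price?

Buyers gain €22 per unit; sellers gain €32 per unit

Pre-subsidy: 936 - 8P = -535.5 + 5.5P gives P* = 109, x* = 64.
With the rebate, buyers effectively pay Pb = Ps − 54, where Ps is the price sellers receive.
Demand in terms of Ps becomes xd = 936 − 8(Ps − 54) = 1368 - 8Ps. Setting this equal to supply: 1368 - 8Ps = -535.5 + 5.5Ps, so Ps = 141.
Buyers pay Pb = 141 − 54 = 87; x' = -535.5 + 5.5·141 = 240.
Buyers' price falls by P* − Pb = 109 − 87 = 22; sellers' price rises by Ps − P* = 141 − 109 = 32.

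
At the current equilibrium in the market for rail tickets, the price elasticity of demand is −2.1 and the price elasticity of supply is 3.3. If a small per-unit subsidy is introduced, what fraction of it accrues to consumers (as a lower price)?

Consumer share = 11/18

For a small subsidy around the equilibrium, the benefit split depends on the relative slopes, which at a point are proportional to the elasticities.
Buyer share = εs/(εs + |εd|) = 3.3/(3.3 + 2.1) = 11/18; seller share = |εd|/(εs + |εd|) = 7/18.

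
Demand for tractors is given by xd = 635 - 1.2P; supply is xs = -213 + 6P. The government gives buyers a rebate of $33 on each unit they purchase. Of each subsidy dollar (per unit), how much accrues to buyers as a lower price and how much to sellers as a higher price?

Pre-subsidy: 635 - 1.2P = -213 + 6P gives P* = 1060/9, x* = 1481/3.
With the rebate, buyers effectively pay Pb = Ps − 33, where Ps is the price sellers receive.
Demand in terms of Ps becomes xd = 635 − 1.2(Ps − 33) = 674.6 - 1.2Ps. Setting this equal to supply: 674.6 - 1.2Ps = -213 + 6Ps, so Ps = 2219/18.
Buyers pay Pb = 2219/18 − 33 = 1625/18; x' = -213 + 6·(2219/18) = 1580/3.
Buyers' price falls by P* − Pb = 1060/9 − 1625/18 = 27.5; sellers' price rises by Ps − P* = 2219/18 − 1060/9 = 5.5.

Buyers gain $27.5 per unit; sellers gain $5.5 per unit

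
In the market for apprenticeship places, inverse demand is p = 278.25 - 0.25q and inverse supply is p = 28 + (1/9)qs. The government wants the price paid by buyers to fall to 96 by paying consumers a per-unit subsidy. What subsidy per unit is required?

Required subsidy s = 13 per unit

At a buyer price of 96, quantity demanded is 1113 − 4·96 = 729.
Sellers supply 729 only when they receive ps = 28 + (1/9)·729 = 109.
s = ps − pb = 109 − 96 = 13.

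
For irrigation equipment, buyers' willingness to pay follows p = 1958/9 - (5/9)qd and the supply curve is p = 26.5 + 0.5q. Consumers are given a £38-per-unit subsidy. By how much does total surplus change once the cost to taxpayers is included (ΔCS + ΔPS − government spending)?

Pre-subsidy: 1958/9 - (5/9)q = 26.5 + 0.5q gives q* = 181 and p* = 117.
With the rebate, buyers effectively pay pb = ps − 38, where ps is the price sellers receive.
On the curves, pb = 1958/9 - (5/9)q and ps = 26.5 + 0.5q; the wedge ps − pb = 38 gives 26.5 + 0.5q − (1958/9 - (5/9)q) = 38, so q' = 217.
Then pb = 1958/9 − (5/9)·217 = 97 and ps = 26.5 + 0.5·217 = 135.
ΔCS = ½(181 + 217)(117 − 97) = 3980; ΔPS = ½(181 + 217)(135 − 117) = 3582.
Government spending = 38 × 217 = 8246.
Net change = 3980 + 3582 − 8246 = -684. The loss equals the DWL triangle ½·38·36.

Net change in total surplus = -£684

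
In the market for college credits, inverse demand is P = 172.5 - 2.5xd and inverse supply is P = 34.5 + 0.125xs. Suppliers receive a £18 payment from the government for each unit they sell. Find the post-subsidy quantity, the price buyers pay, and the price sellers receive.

Pre-subsidy: 172.5 - 2.5x = 34.5 + 0.125x gives x* = 368/7 and P* = 575/14.
With the subsidy, sellers receive Ps = Pb + 18 for each unit, where Pb is the price buyers pay.
On the curves, Pb = 172.5 - 2.5x and Ps = 34.5 + 0.125x; the wedge Ps − Pb = 18 gives 34.5 + 0.125x − (172.5 - 2.5x) = 18, so x' = 416/7.
Then Pb = 172.5 − 2.5·(416/7) = 335/14 and Ps = 34.5 + 0.125·(416/7) = 587/14.

x' = 416/7; buyers pay 335/14; sellers receive 587/14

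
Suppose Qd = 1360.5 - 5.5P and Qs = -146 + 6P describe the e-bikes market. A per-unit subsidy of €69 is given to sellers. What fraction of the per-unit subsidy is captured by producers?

Pre-subsidy: 1360.5 - 5.5P = -146 + 6P gives P* = 131, Q* = 640.
With the subsidy, sellers receive Ps = Pb + 69 for each unit, where Pb is the price buyers pay.
Supply in terms of Pb becomes Qs = -146 + 6(Pb + 69) = 268 + 6Pb. Setting this equal to demand: 1360.5 - 5.5Pb = 268 + 6Pb, so Pb = 95.
Sellers receive Ps = 95 + 69 = 164; Q' = 1360.5 − 5.5·95 = 838.
Buyers' price falls by P* − Pb = 131 − 95 = 36; sellers' price rises by Ps − P* = 164 − 131 = 33.
So producers capture 33/69 = 11/23 of each unit of subsidy.

Producer share = 11/23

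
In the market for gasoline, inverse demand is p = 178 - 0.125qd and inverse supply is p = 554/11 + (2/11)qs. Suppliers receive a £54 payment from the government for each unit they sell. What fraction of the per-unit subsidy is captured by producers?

Producer share = 16/27

Pre-subsidy: 178 - 0.125q = 554/11 + (2/11)q gives q* = 416 and p* = 126.
With the subsidy, sellers receive ps = pb + 54 for each unit, where pb is the price buyers pay.
On the curves, pb = 178 - 0.125q and ps = 554/11 + (2/11)q; the wedge ps − pb = 54 gives 554/11 + (2/11)q − (178 - 0.125q) = 54, so q' = 592.
Then pb = 178 − 0.125·592 = 104 and ps = 554/11 + (2/11)·592 = 158.
Buyers' price falls by p* − pb = 126 − 104 = 22; sellers' price rises by ps − p* = 158 − 126 = 32.
So producers capture 32/54 = 16/27 of each unit of subsidy.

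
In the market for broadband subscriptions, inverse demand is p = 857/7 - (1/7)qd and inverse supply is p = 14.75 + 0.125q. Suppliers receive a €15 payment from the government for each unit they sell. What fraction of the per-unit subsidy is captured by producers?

Pre-subsidy: 857/7 - (1/7)q = 14.75 + 0.125q gives q* = 402 and p* = 65.
With the subsidy, sellers receive ps = pb + 15 for each unit, where pb is the price buyers pay.
On the curves, pb = 857/7 - (1/7)q and ps = 14.75 + 0.125q; the wedge ps − pb = 15 gives 14.75 + 0.125q − (857/7 - (1/7)q) = 15, so q' = 458.
Then pb = 857/7 − (1/7)·458 = 57 and ps = 14.75 + 0.125·458 = 72.
Buyers' price falls by p* − pb = 65 − 57 = 8; sellers' price rises by ps − p* = 72 − 65 = 7.
So producers capture 7/15 = 7/15 of each unit of subsidy.

Producer share = 7/15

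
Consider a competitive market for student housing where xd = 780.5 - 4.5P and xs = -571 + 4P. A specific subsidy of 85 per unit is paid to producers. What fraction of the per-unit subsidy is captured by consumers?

Consumer share = 8/17

Pre-subsidy: 780.5 - 4.5P = -571 + 4P gives P* = 159, x* = 65.
With the subsidy, sellers receive Ps = Pb + 85 for each unit, where Pb is the price buyers pay.
Supply in terms of Pb becomes xs = -571 + 4(Pb + 85) = -231 + 4Pb. Setting this equal to demand: 780.5 - 4.5Pb = -231 + 4Pb, so Pb = 119.
Sellers receive Ps = 119 + 85 = 204; x' = 780.5 − 4.5·119 = 245.
Buyers' price falls by P* − Pb = 159 − 119 = 40; sellers' price rises by Ps − P* = 204 − 159 = 45.
So consumers capture 40/85 = 8/17 of each unit of subsidy.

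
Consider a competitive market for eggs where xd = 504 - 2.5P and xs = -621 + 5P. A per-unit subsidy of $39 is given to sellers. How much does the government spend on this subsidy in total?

Government cost = $7566

Pre-subsidy: 504 - 2.5P = -621 + 5P gives P* = 150, x* = 129.
With the subsidy, sellers receive Ps = Pb + 39 for each unit, where Pb is the price buyers pay.
Supply in terms of Pb becomes xs = -621 + 5(Pb + 39) = -426 + 5Pb. Setting this equal to demand: 504 - 2.5Pb = -426 + 5Pb, so Pb = 124.
Sellers receive Ps = 124 + 39 = 163; x' = 504 − 2.5·124 = 194.
Government outlay = subsidy × quantity = 39 × 194 = 7566.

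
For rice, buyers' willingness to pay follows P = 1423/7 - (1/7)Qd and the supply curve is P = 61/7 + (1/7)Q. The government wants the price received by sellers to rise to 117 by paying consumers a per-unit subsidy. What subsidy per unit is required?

Required subsidy s = 22 per unit

At a seller price of 117, quantity supplied is -61 + 7·117 = 758.
Buyers absorb 758 only when they pay Pb = 1423/7 − (1/7)·758 = 95.
s = Ps − Pb = 117 − 95 = 22.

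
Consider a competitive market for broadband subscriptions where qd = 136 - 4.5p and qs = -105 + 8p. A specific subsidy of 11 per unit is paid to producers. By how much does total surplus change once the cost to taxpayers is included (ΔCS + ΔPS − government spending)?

Pre-subsidy: 136 - 4.5p = -105 + 8p gives p* = 19.28, q* = 49.24.
With the subsidy, sellers receive ps = pb + 11 for each unit, where pb is the price buyers pay.
Supply in terms of pb becomes qs = -105 + 8(pb + 11) = -17 + 8pb. Setting this equal to demand: 136 - 4.5pb = -17 + 8pb, so pb = 12.24.
Sellers receive ps = 12.24 + 11 = 23.24; q' = 136 − 4.5·12.24 = 80.92.
ΔCS = ½(49.24 + 80.92)(19.28 − 12.24) = 458.1632; ΔPS = ½(49.24 + 80.92)(23.24 − 19.28) = 257.7168.
Government spending = 11 × 80.92 = 890.12.
Net change = 458.1632 + 257.7168 − 890.12 = -174.24. The loss equals the DWL triangle ½·11·31.68.

Net change in total surplus = -174.24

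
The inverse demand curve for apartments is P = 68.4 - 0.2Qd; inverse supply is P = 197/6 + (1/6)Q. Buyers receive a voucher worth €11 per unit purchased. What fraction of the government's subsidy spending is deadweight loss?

Pre-subsidy: 68.4 - 0.2Q = 197/6 + (1/6)Q gives Q* = 97 and P* = 49.
With the rebate, buyers effectively pay Pb = Ps − 11, where Ps is the price sellers receive.
On the curves, Pb = 68.4 - 0.2Q and Ps = 197/6 + (1/6)Q; the wedge Ps − Pb = 11 gives 197/6 + (1/6)Q − (68.4 - 0.2Q) = 11, so Q' = 127.
Then Pb = 68.4 − 0.2·127 = 43 and Ps = 197/6 + (1/6)·127 = 54.
ΔCS = ½(97 + 127)(49 − 43) = 672; ΔPS = ½(97 + 127)(54 − 49) = 560.
Government spending = 11 × 127 = 1397.
DWL = ½ × 11 × (127 − 97) = 165; fraction = 165 / 1397 = 15/127.

DWL / government spending = 15/127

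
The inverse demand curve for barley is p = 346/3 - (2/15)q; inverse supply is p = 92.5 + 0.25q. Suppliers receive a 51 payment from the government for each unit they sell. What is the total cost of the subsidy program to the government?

Government cost = 225930/23

Pre-subsidy: 346/3 - (2/15)q = 92.5 + 0.25q gives q* = 1370/23 and p* = 2470/23.
With the subsidy, sellers receive ps = pb + 51 for each unit, where pb is the price buyers pay.
On the curves, pb = 346/3 - (2/15)q and ps = 92.5 + 0.25q; the wedge ps − pb = 51 gives 92.5 + 0.25q − (346/3 - (2/15)q) = 51, so q' = 4430/23.
Then pb = 346/3 − (2/15)·(4430/23) = 2062/23 and ps = 92.5 + 0.25·(4430/23) = 3235/23.
Government outlay = subsidy × quantity = 51 × 4430/23 = 225930/23.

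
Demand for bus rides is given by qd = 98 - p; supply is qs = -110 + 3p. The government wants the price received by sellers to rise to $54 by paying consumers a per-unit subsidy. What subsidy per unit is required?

At a seller price of 54, quantity supplied is -110 + 3·54 = 52.
Buyers absorb 52 only when they pay pb with 98 − 1·pb = 52, i.e. pb = 46.
s = ps − pb = 54 − 46 = 8.

Required subsidy s = $8 per unit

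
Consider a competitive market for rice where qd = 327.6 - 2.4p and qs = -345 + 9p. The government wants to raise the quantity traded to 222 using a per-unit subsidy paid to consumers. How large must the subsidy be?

Required subsidy s = 19 per unit

At q = 222, invert demand for the buyer price: pb = (327.6 − 222)/2.4 = 44; invert supply for the seller price: ps = (222 − (-345))/9 = 63.
The subsidy must fill the gap: s = ps − pb = 63 − 44 = 19.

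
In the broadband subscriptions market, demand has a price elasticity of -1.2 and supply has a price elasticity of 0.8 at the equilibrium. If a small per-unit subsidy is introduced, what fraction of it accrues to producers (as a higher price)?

Producer share = 0.6

For a small subsidy around the equilibrium, the benefit split depends on the relative slopes, which at a point are proportional to the elasticities.
Buyer share = εs/(εs + |εd|) = 0.8/(0.8 + 1.2) = 0.4; seller share = |εd|/(εs + |εd|) = 0.6.
So producers capture 0.6 of the subsidy.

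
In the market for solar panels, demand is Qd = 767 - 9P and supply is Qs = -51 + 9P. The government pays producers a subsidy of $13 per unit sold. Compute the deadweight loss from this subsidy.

Deadweight loss = $380.25

Pre-subsidy: 767 - 9P = -51 + 9P gives P* = 409/9, Q* = 358.
With the subsidy, sellers receive Ps = Pb + 13 for each unit, where Pb is the price buyers pay.
Supply in terms of Pb becomes Qs = -51 + 9(Pb + 13) = 66 + 9Pb. Setting this equal to demand: 767 - 9Pb = 66 + 9Pb, so Pb = 701/18.
Sellers receive Ps = 701/18 + 13 = 935/18; Q' = 767 − 9·(701/18) = 416.5.
The subsidy expands output by 416.5 − 358 = 58.5 past the efficient level; on those units the gap between marginal cost and willingness to pay runs from 0 up to 13.
DWL = ½ × 13 × 58.5 = 380.25.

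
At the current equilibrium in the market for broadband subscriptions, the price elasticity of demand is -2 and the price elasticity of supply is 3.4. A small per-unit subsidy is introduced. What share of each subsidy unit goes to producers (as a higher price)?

For a small subsidy around the equilibrium, the benefit split depends on the relative slopes, which at a point are proportional to the elasticities.
Buyer share = εs/(εs + |εd|) = 3.4/(3.4 + 2) = 17/27; seller share = |εd|/(εs + |εd|) = 10/27.
So producers capture 10/27 of the subsidy.

Producer share = 10/27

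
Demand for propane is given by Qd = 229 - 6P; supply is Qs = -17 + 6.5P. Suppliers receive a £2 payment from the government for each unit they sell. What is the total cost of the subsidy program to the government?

Pre-subsidy: 229 - 6P = -17 + 6.5P gives P* = 19.68, Q* = 110.92.
With the subsidy, sellers receive Ps = Pb + 2 for each unit, where Pb is the price buyers pay.
Supply in terms of Pb becomes Qs = -17 + 6.5(Pb + 2) = -4 + 6.5Pb. Setting this equal to demand: 229 - 6Pb = -4 + 6.5Pb, so Pb = 18.64.
Sellers receive Ps = 18.64 + 2 = 20.64; Q' = 229 − 6·18.64 = 117.16.
Government outlay = subsidy × quantity = 2 × 117.16 = 234.32.

Government cost = £234.32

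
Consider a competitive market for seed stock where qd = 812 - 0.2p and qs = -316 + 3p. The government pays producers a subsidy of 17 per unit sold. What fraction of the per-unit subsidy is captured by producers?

Pre-subsidy: 812 - 0.2p = -316 + 3p gives p* = 352.5, q* = 741.5.
With the subsidy, sellers receive ps = pb + 17 for each unit, where pb is the price buyers pay.
Supply in terms of pb becomes qs = -316 + 3(pb + 17) = -265 + 3pb. Setting this equal to demand: 812 - 0.2pb = -265 + 3pb, so pb = 336.5625.
Sellers receive ps = 336.5625 + 17 = 353.5625; q' = 812 − 0.2·336.5625 = 744.6875.
Buyers' price falls by p* − pb = 352.5 − 336.5625 = 15.9375; sellers' price rises by ps − p* = 353.5625 − 352.5 = 1.0625.
So producers capture 1.0625/17 = 0.0625 of each unit of subsidy.

Producer share = 0.0625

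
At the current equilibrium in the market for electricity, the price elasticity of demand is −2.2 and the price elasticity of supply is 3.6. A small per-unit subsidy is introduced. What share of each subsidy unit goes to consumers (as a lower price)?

For a small subsidy around the equilibrium, the benefit split depends on the relative slopes, which at a point are proportional to the elasticities.
Buyer share = εs/(εs + |εd|) = 3.6/(3.6 + 2.2) = 18/29; seller share = |εd|/(εs + |εd|) = 11/29.

Consumer share = 18/29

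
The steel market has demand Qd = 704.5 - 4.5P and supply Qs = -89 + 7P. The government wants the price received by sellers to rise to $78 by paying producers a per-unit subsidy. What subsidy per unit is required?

Required subsidy s = $23 per unit

At a seller price of 78, quantity supplied is -89 + 7·78 = 457.
Buyers absorb 457 only when they pay Pb with 704.5 − 4.5·Pb = 457, i.e. Pb = 55.
s = Ps − Pb = 78 − 55 = 23.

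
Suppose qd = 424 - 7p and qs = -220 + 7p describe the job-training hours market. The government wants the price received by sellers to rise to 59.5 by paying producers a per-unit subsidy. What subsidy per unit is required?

Required subsidy s = 27 per unit

At a seller price of 59.5, quantity supplied is -220 + 7·59.5 = 196.5.
Buyers absorb 196.5 only when they pay pb with 424 − 7·pb = 196.5, i.e. pb = 32.5.
s = ps − pb = 59.5 − 32.5 = 27.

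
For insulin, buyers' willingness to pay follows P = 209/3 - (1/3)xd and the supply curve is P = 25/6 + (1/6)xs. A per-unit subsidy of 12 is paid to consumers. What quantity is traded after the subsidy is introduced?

x' = 155

Pre-subsidy: 209/3 - (1/3)x = 25/6 + (1/6)x gives x* = 131 and P* = 26.
With the rebate, buyers effectively pay Pb = Ps − 12, where Ps is the price sellers receive.
On the curves, Pb = 209/3 - (1/3)x and Ps = 25/6 + (1/6)x; the wedge Ps − Pb = 12 gives 25/6 + (1/6)x − (209/3 - (1/3)x) = 12, so x' = 155.
Then Pb = 209/3 − (1/3)·155 = 18 and Ps = 25/6 + (1/6)·155 = 30.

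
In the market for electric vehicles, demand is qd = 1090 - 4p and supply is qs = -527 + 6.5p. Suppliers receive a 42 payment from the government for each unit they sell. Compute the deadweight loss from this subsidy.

Pre-subsidy: 1090 - 4p = -527 + 6.5p gives p* = 154, q* = 474.
With the subsidy, sellers receive ps = pb + 42 for each unit, where pb is the price buyers pay.
Supply in terms of pb becomes qs = -527 + 6.5(pb + 42) = -254 + 6.5pb. Setting this equal to demand: 1090 - 4pb = -254 + 6.5pb, so pb = 128.
Sellers receive ps = 128 + 42 = 170; q' = 1090 − 4·128 = 578.
The subsidy expands output by 578 − 474 = 104 past the efficient level; on those units the gap between marginal cost and willingness to pay runs from 0 up to 42.
DWL = ½ × 42 × 104 = 2184.

Deadweight loss = 2184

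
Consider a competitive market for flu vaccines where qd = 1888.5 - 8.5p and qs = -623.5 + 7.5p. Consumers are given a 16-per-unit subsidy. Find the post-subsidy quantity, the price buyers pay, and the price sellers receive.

q' = 617.75; buyers pay 149.5; sellers receive 165.5

Pre-subsidy: 1888.5 - 8.5p = -623.5 + 7.5p gives p* = 157, q* = 554.
With the rebate, buyers effectively pay pb = ps − 16, where ps is the price sellers receive.
Demand in terms of ps becomes qd = 1888.5 − 8.5(ps − 16) = 2024.5 - 8.5ps. Setting this equal to supply: 2024.5 - 8.5ps = -623.5 + 7.5ps, so ps = 165.5.
Buyers pay pb = 165.5 − 16 = 149.5; q' = -623.5 + 7.5·165.5 = 617.75.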